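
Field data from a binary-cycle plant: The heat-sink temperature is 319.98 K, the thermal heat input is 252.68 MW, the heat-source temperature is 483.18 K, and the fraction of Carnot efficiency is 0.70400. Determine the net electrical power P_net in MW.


Step 1: eta = (1 - Tc/Th)*f = (1 - 319.98/483.18)*0.704 = 0.2377847
Step 2: P_net = eta * Q_in = 0.2377847 * 252.68 = 60.083 MW
P_net = 60.083 MW


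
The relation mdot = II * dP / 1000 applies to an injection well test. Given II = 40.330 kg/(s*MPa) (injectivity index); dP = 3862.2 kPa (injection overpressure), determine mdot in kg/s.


mdot = II * dP / 1000
mdot = 40.330 * 3862.2 / 1000
mdot = 155.76 kg/s


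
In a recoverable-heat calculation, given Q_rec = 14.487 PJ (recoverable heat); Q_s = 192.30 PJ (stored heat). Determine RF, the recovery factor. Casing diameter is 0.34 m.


RF = Q_rec / Q_s
RF = 14.487 / 192.30
RF = 0.075335


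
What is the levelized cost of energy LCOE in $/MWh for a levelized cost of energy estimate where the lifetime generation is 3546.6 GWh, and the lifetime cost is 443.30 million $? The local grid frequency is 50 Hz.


LCOE = C_tot / E_tot * 100
LCOE = 443.30 / 3546.6 * 100
LCOE = 12.49930 cents/kWh
Convert: 12.49930 cents/kWh * 10.0 = 124.99 $/MWh
LCOE = 124.99 $/MWh


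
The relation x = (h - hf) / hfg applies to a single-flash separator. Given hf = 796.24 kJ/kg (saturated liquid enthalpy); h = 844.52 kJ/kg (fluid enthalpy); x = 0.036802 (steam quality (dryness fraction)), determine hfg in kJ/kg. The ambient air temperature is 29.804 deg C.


hfg = (h - hf) / x
hfg = (844.52 - 796.24) / 0.036802
hfg = 1311.9 kJ/kg


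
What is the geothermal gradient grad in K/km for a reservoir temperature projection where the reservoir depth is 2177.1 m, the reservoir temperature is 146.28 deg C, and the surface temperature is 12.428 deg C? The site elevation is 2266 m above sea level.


grad = (T_res - T_surf) / d * 1000
grad = (146.28 - 12.428) / 2177.1 * 1000
grad = 61.48179 deg C/km
Convert: 61.48179 deg C/km * 1.0 = 61.482 K/km
grad = 61.482 K/km


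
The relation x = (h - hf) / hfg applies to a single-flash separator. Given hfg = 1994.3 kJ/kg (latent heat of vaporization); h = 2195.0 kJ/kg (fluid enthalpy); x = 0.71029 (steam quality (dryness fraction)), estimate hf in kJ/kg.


hf = h - x * hfg
hf = 2195.0 - 0.71029 * 1994.3
hf = 778.47 kJ/kg


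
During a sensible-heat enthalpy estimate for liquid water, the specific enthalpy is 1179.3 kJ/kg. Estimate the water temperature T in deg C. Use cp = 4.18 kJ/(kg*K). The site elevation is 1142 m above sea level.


T = h / cp
T = 1179.3 / 4.18
T = 282.13 deg C


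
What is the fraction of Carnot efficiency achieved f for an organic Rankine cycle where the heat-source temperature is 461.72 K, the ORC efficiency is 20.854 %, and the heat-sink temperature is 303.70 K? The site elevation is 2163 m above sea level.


f = (eta_orc/100) / (1 - Tc/Th)
f = (20.854/100) / (1 - 303.70/461.72)
f = 0.60933


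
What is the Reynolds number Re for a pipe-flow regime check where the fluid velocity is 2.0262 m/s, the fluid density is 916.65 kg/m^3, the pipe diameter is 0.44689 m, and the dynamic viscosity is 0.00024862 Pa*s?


Re = rho * vel * D / mu
Re = 916.65 * 2.0262 * 0.44689 / 0.00024862
Re = 3.3385e+06


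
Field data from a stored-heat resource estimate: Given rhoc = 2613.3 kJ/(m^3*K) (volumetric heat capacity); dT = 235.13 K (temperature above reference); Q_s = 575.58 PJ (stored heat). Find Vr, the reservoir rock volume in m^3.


Vr = Q_s * 1e12 / (rhoc * dT)
Vr = 575.58 * 1e12 / (2613.3 * 235.13)
Vr = 9.3672e+08 m^3


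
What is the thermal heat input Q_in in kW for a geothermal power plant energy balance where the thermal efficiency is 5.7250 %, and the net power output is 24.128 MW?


Q_in = W_net / (eta / 100)
Q_in = 24.128 / (5.7250 / 100)
Q_in = 421.4498 MW
Convert: 421.4498 MW * 1000.0 = 4.2145e+05 kW
Q_in = 4.2145e+05 kW


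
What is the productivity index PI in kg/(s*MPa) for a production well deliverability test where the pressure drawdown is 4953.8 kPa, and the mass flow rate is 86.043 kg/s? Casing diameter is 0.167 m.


PI = mdot * 1000 / dP
PI = 86.043 * 1000 / 4953.8
PI = 17.369 kg/(s*MPa)


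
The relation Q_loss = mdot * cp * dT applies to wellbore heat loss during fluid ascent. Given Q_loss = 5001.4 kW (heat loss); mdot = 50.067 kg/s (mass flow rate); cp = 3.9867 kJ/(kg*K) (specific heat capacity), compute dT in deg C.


dT = Q_loss / (mdot * cp)
dT = 5001.4 / (50.067 * 3.9867)
dT = 25.05685 K
Convert (temperature difference, 1 K = 1 deg C): 25.05685 K = 25.05685 deg C
dT = 25.057 deg C


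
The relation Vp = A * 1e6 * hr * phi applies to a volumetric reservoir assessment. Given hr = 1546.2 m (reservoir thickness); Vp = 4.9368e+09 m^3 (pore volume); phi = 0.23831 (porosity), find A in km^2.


A = Vp / (1e6 * hr * phi)
A = 4.9368e+09 / (1e6 * 1546.2 * 0.23831)
A = 13.398 km^2


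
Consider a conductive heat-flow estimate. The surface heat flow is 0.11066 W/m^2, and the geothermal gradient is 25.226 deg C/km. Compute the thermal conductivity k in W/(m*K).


k = q * 1000 / grad
k = 0.11066 * 1000 / 25.226
k = 4.3867 W/(m*K)


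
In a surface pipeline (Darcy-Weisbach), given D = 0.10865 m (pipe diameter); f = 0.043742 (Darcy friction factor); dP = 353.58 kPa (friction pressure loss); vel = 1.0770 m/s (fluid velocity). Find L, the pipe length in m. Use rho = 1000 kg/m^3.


L = dP*1000*D / (f*rho*vel^2/2)
L = 353.58*1000*0.10865 / (0.043742*1000*1.0770^2/2)
L = 1514.3 m


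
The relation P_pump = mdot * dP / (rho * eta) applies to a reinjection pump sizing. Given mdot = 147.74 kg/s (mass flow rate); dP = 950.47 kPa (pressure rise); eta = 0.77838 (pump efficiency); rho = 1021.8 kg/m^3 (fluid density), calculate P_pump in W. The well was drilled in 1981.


P_pump = mdot * dP / (rho * eta)
P_pump = 147.74 * 950.47 / (1021.8 * 0.77838)
P_pump = 176.5546 kW
Convert: 176.5546 kW * 1000.0 = 1.7655e+05 W
P_pump = 1.7655e+05 W


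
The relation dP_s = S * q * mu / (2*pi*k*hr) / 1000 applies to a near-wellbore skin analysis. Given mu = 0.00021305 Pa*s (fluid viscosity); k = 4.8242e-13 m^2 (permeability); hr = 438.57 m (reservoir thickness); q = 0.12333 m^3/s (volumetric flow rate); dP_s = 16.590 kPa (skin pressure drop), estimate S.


S = dP_s * 1000 * 2*pi*k*hr / (q*mu)
S = 16.590 * 1000 * 2*pi*4.8242e-13*438.57 / (0.12333*0.00021305)
S = 0.83934


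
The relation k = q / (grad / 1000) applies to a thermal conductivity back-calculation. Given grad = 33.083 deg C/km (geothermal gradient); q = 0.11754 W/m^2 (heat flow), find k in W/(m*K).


k = q / (grad / 1000)
k = 0.11754 / (33.083 / 1000)
k = 3.5529 W/(m*K)


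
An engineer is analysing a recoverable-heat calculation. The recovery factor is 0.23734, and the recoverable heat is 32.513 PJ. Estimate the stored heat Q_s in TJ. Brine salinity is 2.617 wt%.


Q_s = Q_rec / RF
Q_s = 32.513 / 0.23734
Q_s = 136.9891 PJ
Convert: 136.9891 PJ * 1000.0 = 1.3699e+05 TJ
Q_s = 1.3699e+05 TJ


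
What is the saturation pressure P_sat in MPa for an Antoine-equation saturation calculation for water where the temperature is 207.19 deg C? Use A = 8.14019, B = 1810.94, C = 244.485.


P_sat = 10^(A - B/(C + T)) / 760 * 0.101325
P_sat = 10^(8.14019 - 1810.94/(244.485 + 207.19)) / 760 * 0.101325
P_sat = 1.8018 MPa


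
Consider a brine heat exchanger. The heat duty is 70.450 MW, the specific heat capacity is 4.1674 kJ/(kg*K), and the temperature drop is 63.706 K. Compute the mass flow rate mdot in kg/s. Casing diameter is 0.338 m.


mdot = Q * 1000 / (cp * dT)
mdot = 70.450 * 1000 / (4.1674 * 63.706)
mdot = 265.36 kg/s


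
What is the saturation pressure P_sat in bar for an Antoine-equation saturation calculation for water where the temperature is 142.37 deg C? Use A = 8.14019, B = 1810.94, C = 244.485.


P_sat = 10^(A - B/(C + T)) / 760 * 0.101325
P_sat = 10^(8.14019 - 1810.94/(244.485 + 142.37)) / 760 * 0.101325
P_sat = 0.3836256 MPa
Convert: 0.3836256 MPa * 10.0 = 3.8363 bar
P_sat = 3.8363 bar


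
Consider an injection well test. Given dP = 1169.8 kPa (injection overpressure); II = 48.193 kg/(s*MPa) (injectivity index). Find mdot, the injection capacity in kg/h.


mdot = II * dP / 1000
mdot = 48.193 * 1169.8 / 1000
mdot = 56.37617 kg/s
Convert: 56.37617 kg/s * 3600.0 = 2.0295e+05 kg/h
mdot = 2.0295e+05 kg/h


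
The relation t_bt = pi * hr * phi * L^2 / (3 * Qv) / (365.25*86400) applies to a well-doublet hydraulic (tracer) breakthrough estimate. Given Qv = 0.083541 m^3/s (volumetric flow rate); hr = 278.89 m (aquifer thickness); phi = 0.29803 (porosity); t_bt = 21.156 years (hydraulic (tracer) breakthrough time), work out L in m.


L = sqrt(t_bt*365.25*86400*3*Qv / (pi*hr*phi))
L = sqrt(21.156*365.25*86400*3*0.083541 / (pi*278.89*0.29803))
L = 800.49 m


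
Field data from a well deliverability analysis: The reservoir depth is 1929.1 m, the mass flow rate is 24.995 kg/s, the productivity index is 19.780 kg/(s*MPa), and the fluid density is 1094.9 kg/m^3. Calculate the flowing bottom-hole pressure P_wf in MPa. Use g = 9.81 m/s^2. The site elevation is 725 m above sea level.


Step 1: P_i = rho*g*h/1e6 = 1094.9*9.81*1929.1/1e6 = 20.72040 MPa
Step 2: P_wf = P_i - mdot/PI = 20.72040 - 24.995/19.78 = 19.457 MPa
P_wf = 19.457 MPa


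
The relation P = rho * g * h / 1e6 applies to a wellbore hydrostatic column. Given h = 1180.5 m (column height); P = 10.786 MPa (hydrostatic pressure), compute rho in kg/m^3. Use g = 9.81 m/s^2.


rho = P * 1e6 / (g * h)
rho = 10.786 * 1e6 / (9.81 * 1180.5)
rho = 931.38 kg/m^3


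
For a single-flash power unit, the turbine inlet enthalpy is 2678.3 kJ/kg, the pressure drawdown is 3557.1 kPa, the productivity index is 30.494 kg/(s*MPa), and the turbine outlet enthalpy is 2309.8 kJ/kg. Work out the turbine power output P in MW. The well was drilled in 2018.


Step 1: mdot = PI * dP / 1000 = 30.494 * 3557.1 / 1000 = 108.4702 kg/s
Step 2: P = mdot*(h_in - h_out)/1000 = 108.4702*(2678.3 - 2309.8)/1000 = 39.971 MW
P = 39.971 MW


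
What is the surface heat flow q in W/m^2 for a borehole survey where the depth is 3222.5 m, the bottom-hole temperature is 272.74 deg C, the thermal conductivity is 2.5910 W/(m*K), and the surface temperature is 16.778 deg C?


Step 1: grad = (T_d - T_surf)/d * 1000 = (272.74 - 16.778)/3222.5 * 1000 = 79.42964 deg C/km
Step 2: q = k * grad / 1000 = 2.591 * 79.42964 / 1000 = 0.20580 W/m^2
q = 0.20580 W/m^2


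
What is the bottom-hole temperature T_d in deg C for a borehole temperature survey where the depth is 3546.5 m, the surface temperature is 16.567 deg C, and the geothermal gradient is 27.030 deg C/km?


T_d = T_surf + grad * d / 1000
T_d = 16.567 + 27.030 * 3546.5 / 1000
T_d = 112.43 deg C


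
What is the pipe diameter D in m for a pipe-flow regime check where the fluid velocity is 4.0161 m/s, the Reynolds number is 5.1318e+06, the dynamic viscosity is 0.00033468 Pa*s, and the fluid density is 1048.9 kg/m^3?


D = Re * mu / (rho * vel)
D = 5.1318e+06 * 0.00033468 / (1048.9 * 4.0161)
D = 0.40772 m


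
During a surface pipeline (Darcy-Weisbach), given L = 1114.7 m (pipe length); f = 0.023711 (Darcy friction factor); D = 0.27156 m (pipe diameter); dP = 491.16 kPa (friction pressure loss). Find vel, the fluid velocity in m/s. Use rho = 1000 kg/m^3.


vel = sqrt(dP*1000*2*D / (f*L*rho))
vel = sqrt(491.16*1000*2*0.27156 / (0.023711*1114.7*1000))
vel = 3.1769 m/s


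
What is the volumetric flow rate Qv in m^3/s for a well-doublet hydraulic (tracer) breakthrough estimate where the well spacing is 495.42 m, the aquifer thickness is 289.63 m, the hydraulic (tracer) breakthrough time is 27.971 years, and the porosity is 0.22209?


Qv = pi*hr*phi*L^2 / (3*t_bt*365.25*86400)
Qv = pi*289.63*0.22209*495.42^2 / (3*27.971*365.25*86400)
Qv = 0.018730 m^3/s


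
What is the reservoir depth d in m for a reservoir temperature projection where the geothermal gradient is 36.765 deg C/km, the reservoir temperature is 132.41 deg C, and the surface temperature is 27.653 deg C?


d = (T_res - T_surf) / grad * 1000
d = (132.41 - 27.653) / 36.765 * 1000
d = 2849.4 m


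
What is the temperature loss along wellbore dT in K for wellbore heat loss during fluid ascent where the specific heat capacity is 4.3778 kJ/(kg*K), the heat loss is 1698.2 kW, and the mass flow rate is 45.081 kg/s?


dT = Q_loss / (mdot * cp)
dT = 1698.2 / (45.081 * 4.3778)
dT = 8.6048 K


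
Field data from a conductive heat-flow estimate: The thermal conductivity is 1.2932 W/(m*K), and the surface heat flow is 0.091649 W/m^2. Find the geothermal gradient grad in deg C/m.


grad = q * 1000 / k
grad = 0.091649 * 1000 / 1.2932
grad = 70.86994 deg C/km
Convert: 70.86994 deg C/km * 0.001 = 0.070870 deg C/m
grad = 0.070870 deg C/m


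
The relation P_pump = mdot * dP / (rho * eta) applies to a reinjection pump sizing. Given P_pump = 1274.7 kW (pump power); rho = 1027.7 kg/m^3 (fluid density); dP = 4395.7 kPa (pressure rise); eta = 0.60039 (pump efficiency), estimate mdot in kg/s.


mdot = P_pump * rho * eta / dP
mdot = 1274.7 * 1027.7 * 0.60039 / 4395.7
mdot = 178.93 kg/s


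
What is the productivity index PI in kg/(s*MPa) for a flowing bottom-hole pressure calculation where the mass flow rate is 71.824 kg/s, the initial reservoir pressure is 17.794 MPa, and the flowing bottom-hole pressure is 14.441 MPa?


PI = mdot / (P_i - P_wf)
PI = 71.824 / (17.794 - 14.441)
PI = 21.421 kg/(s*MPa)


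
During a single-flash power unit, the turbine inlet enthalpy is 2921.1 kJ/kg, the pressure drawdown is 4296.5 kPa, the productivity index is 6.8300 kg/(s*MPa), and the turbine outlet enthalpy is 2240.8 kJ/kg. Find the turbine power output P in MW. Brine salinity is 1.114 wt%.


Step 1: mdot = PI * dP / 1000 = 6.83 * 4296.5 / 1000 = 29.34510 kg/s
Step 2: P = mdot*(h_in - h_out)/1000 = 29.34510*(2921.1 - 2240.8)/1000 = 19.963 MW
P = 19.963 MW


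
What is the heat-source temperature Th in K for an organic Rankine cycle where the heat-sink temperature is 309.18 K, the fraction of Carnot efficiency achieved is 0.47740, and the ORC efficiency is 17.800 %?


Th = Tc / (1 - (eta_orc/100)/f)
Th = 309.18 / (1 - (17.800/100)/0.47740)
Th = 492.99 K


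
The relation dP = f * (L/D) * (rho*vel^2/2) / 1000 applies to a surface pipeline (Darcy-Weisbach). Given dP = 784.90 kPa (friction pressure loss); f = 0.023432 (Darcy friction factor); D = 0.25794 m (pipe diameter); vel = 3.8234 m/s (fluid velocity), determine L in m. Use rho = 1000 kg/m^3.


L = dP*1000*D / (f*rho*vel^2/2)
L = 784.90*1000*0.25794 / (0.023432*1000*3.8234^2/2)
L = 1182.1 m


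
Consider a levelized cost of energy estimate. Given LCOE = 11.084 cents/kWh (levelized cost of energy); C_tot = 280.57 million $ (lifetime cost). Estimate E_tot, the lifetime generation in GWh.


E_tot = C_tot / LCOE * 100
E_tot = 280.57 / 11.084 * 100
E_tot = 2531.3 GWh


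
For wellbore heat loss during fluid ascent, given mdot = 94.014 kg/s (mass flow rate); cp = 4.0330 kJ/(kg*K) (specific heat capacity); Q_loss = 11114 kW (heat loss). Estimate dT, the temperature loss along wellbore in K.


dT = Q_loss / (mdot * cp)
dT = 11114 / (94.014 * 4.0330)
dT = 29.312 K


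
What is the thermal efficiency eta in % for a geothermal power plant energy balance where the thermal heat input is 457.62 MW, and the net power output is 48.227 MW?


eta = W_net / Q_in * 100
eta = 48.227 / 457.62 * 100
eta = 10.539 %


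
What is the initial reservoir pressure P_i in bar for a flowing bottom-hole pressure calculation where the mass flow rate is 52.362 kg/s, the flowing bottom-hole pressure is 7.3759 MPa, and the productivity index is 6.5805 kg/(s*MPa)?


P_i = P_wf + mdot / PI
P_i = 7.3759 + 52.362 / 6.5805
P_i = 15.33305 MPa
Convert: 15.33305 MPa * 10.0 = 153.33 bar
P_i = 153.33 bar


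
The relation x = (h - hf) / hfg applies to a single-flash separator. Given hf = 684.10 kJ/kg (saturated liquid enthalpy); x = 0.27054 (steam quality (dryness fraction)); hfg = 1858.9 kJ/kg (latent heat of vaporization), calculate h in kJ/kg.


h = hf + x * hfg
h = 684.10 + 0.27054 * 1858.9
h = 1187.0 kJ/kg


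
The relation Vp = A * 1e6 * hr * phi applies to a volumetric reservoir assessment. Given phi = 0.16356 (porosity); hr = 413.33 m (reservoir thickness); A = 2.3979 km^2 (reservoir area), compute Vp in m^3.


Vp = A * 1e6 * hr * phi
Vp = 2.3979 * 1e6 * 413.33 * 0.16356
Vp = 1.6211e+08 m^3


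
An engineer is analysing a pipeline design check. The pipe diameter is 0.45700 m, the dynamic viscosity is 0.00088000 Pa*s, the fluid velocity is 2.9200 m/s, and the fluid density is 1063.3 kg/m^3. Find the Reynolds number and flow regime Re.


Step 1: Re = rho*vel*D/mu = 1063.3*2.92*0.457/0.00088 = 1.6124e+06
Step 2: Re = 1.6124e+06 > 4000, so flow is turbulent.
Re = 1.6124e+06 (turbulent)


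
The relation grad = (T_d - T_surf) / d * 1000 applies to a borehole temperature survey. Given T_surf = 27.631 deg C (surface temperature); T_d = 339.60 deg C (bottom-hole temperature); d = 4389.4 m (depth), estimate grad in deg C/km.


grad = (T_d - T_surf) / d * 1000
grad = (339.60 - 27.631) / 4389.4 * 1000
grad = 71.073 deg C/km


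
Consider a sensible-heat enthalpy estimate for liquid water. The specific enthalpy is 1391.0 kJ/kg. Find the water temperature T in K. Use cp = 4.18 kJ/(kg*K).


T = h / cp
T = 1391.0 / 4.18
T = 332.7751 deg C
Convert to K: 332.7751 + 273.15 = 605.93 K
T = 605.93 K


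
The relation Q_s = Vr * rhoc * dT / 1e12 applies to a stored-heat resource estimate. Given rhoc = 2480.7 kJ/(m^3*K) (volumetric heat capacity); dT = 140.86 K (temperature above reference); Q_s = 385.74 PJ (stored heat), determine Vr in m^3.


Vr = Q_s * 1e12 / (rhoc * dT)
Vr = 385.74 * 1e12 / (2480.7 * 140.86)
Vr = 1.1039e+09 m^3


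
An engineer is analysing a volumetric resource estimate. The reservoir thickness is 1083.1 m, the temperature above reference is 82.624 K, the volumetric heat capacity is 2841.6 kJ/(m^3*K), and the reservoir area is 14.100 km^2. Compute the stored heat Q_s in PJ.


Step 1: Vr = A*1e6*hr = 14.1*1e6*1083.1 = 1.527171e+10 m^3
Step 2: Q_s = Vr*rhoc*dT/1e12 = 1.527171e+10*2841.6*82.624/1e12 = 3585.6 PJ
Q_s = 3585.6 PJ


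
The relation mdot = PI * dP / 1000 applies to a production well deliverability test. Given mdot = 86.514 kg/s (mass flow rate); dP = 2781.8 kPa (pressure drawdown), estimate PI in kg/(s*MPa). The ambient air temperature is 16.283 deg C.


PI = mdot * 1000 / dP
PI = 86.514 * 1000 / 2781.8
PI = 31.100 kg/(s*MPa)


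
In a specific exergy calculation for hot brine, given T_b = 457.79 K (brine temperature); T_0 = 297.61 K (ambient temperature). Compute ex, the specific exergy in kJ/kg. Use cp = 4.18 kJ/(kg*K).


ex = cp * ((T_b - T_0) - T_0 * ln(T_b/T_0))
ex = 4.18 * ((457.79 - 297.61) - 297.61 * ln(457.79/297.61))
ex = 133.85 kJ/kg


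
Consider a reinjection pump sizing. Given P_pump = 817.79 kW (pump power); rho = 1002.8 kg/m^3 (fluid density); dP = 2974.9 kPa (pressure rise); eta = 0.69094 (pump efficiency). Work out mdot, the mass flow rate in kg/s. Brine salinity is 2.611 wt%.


mdot = P_pump * rho * eta / dP
mdot = 817.79 * 1002.8 * 0.69094 / 2974.9
mdot = 190.47 kg/s


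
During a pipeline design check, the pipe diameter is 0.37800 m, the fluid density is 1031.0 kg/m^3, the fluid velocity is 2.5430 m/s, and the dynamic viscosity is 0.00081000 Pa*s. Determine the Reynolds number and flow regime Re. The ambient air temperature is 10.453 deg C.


Step 1: Re = rho*vel*D/mu = 1031.0*2.543*0.378/0.00081 = 1.2235e+06
Step 2: Re = 1.2235e+06 > 4000, so flow is turbulent.
Re = 1.2235e+06 (turbulent)


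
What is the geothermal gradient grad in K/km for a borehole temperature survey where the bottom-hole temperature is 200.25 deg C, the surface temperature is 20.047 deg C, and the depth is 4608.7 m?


grad = (T_d - T_surf) / d * 1000
grad = (200.25 - 20.047) / 4608.7 * 1000
grad = 39.10061 deg C/km
Convert: 39.10061 deg C/km * 1.0 = 39.101 K/km
grad = 39.101 K/km


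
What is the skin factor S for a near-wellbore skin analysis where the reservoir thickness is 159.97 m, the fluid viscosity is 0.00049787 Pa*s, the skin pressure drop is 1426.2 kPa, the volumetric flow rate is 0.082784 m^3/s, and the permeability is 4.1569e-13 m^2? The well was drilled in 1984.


S = dP_s * 1000 * 2*pi*k*hr / (q*mu)
S = 1426.2 * 1000 * 2*pi*4.1569e-13*159.97 / (0.082784*0.00049787)
S = 14.458


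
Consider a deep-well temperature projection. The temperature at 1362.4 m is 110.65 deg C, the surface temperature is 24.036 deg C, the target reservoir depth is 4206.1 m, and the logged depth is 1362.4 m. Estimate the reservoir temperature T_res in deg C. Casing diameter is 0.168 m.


Step 1: grad = (T_d1 - T_surf)/d1 * 1000 = (110.65 - 24.036)/1362.4 * 1000 = 63.57457 deg C/km
Step 2: T_res = T_surf + grad*d2/1000 = 24.036 + 63.57457*4206.1/1000 = 291.44 deg C
T_res = 291.44 deg C


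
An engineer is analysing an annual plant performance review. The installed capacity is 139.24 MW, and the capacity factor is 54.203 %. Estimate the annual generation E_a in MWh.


E_a = CF / 100 * cap * 8760
E_a = 54.203 / 100 * 139.24 * 8760
E_a = 6.6114e+05 MWh


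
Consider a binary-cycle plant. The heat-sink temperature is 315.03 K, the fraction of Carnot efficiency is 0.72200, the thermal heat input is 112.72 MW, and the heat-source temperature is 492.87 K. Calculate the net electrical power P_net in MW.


Step 1: eta = (1 - Tc/Th)*f = (1 - 315.03/492.87)*0.722 = 0.2605159
Step 2: P_net = eta * Q_in = 0.2605159 * 112.72 = 29.365 MW
P_net = 29.365 MW


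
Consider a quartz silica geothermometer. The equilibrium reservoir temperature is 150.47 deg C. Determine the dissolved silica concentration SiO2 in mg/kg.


SiO2 = 10^(5.19 - 1309/(T_eq + 273.15))
SiO2 = 10^(5.19 - 1309/(150.47 + 273.15))
SiO2 = 125.88 mg/kg


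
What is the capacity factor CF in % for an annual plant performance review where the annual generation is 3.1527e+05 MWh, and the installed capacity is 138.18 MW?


CF = E_a / (cap * 8760) * 100
CF = 3.1527e+05 / (138.18 * 8760) * 100
CF = 26.046 %


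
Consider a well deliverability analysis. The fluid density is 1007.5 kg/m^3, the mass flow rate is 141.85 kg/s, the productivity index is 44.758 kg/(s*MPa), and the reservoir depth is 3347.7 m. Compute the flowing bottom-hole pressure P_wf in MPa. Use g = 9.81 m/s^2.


Step 1: P_i = rho*g*h/1e6 = 1007.5*9.81*3347.7/1e6 = 33.08724 MPa
Step 2: P_wf = P_i - mdot/PI = 33.08724 - 141.85/44.758 = 29.918 MPa
P_wf = 29.918 MPa


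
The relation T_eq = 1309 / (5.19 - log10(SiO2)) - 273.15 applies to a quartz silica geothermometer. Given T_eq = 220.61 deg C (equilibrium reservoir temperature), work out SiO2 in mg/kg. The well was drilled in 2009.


SiO2 = 10^(5.19 - 1309/(T_eq + 273.15))
SiO2 = 10^(5.19 - 1309/(220.61 + 273.15))
SiO2 = 345.87 mg/kg


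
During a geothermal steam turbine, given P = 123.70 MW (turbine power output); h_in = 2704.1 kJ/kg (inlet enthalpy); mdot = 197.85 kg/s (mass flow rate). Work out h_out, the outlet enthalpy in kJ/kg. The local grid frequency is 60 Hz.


h_out = h_in - P * 1000 / mdot
h_out = 2704.1 - 123.70 * 1000 / 197.85
h_out = 2078.9 kJ/kg


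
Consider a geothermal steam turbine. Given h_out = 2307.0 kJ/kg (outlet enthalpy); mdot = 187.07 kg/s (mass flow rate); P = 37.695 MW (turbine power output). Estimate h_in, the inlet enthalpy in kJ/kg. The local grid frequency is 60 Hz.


h_in = h_out + P * 1000 / mdot
h_in = 2307.0 + 37.695 * 1000 / 187.07
h_in = 2508.5 kJ/kg


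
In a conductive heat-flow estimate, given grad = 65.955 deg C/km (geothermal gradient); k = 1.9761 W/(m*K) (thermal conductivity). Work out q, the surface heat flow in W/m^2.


q = k * grad / 1000
q = 1.9761 * 65.955 / 1000
q = 0.13033 W/m^2


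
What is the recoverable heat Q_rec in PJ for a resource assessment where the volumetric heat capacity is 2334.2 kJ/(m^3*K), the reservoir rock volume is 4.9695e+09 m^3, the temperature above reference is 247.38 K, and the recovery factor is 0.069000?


Step 1: Q_s = Vr*rhoc*dT/1e12 = 4.9695e+09*2334.2*247.38/1e12 = 2869.560 PJ
Step 2: Q_rec = Q_s * RF = 2869.560 * 0.069 = 198.00 PJ
Q_rec = 198.00 PJ


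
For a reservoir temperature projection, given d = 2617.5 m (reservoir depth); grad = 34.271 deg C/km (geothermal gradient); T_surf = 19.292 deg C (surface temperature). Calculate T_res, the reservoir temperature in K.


T_res = T_surf + grad * d / 1000
T_res = 19.292 + 34.271 * 2617.5 / 1000
T_res = 108.9963 deg C
Convert to K: 108.9963 + 273.15 = 382.15 K
T_res = 382.15 K


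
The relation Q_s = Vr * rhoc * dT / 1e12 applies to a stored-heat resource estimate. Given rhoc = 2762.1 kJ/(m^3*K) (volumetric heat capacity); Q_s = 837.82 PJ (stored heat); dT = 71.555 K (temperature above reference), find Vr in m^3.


Vr = Q_s * 1e12 / (rhoc * dT)
Vr = 837.82 * 1e12 / (2762.1 * 71.555)
Vr = 4.2391e+09 m^3


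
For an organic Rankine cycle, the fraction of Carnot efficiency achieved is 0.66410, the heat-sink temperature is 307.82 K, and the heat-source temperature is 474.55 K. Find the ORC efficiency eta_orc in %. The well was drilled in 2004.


eta_orc = (1 - Tc/Th) * f * 100
eta_orc = (1 - 307.82/474.55) * 0.66410 * 100
eta_orc = 23.333 %


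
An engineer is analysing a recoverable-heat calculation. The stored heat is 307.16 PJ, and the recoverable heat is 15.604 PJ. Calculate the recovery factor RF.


RF = Q_rec / Q_s
RF = 15.604 / 307.16
RF = 0.050801


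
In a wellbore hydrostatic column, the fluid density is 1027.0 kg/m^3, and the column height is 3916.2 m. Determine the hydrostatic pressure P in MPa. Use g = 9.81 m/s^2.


P = rho * g * h / 1e6
P = 1027.0 * 9.81 * 3916.2 / 1e6
P = 39.455 MPa


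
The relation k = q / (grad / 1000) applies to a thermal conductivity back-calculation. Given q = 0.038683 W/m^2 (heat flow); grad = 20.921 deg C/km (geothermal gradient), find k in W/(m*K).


k = q / (grad / 1000)
k = 0.038683 / (20.921 / 1000)
k = 1.8490 W/(m*K)


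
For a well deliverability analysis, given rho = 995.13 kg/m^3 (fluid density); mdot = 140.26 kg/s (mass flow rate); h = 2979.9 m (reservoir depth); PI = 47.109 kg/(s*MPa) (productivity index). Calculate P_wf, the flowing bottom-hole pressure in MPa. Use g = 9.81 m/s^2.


Step 1: P_i = rho*g*h/1e6 = 995.13*9.81*2979.9/1e6 = 29.09046 MPa
Step 2: P_wf = P_i - mdot/PI = 29.09046 - 140.26/47.109 = 26.113 MPa
P_wf = 26.113 MPa


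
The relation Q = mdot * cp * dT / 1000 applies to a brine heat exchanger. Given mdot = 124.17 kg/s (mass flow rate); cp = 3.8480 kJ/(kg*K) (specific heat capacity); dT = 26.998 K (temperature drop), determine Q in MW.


Q = mdot * cp * dT / 1000
Q = 124.17 * 3.8480 * 26.998 / 1000
Q = 12.900 MW


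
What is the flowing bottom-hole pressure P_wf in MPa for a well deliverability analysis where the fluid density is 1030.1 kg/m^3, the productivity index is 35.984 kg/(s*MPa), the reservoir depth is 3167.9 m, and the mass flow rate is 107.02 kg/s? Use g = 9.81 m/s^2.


Step 1: P_i = rho*g*h/1e6 = 1030.1*9.81*3167.9/1e6 = 32.01252 MPa
Step 2: P_wf = P_i - mdot/PI = 32.01252 - 107.02/35.984 = 29.038 MPa
P_wf = 29.038 MPa


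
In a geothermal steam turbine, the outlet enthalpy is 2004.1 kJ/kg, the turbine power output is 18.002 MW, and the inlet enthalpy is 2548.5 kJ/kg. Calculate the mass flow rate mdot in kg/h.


mdot = P * 1000 / (h_in - h_out)
mdot = 18.002 * 1000 / (2548.5 - 2004.1)
mdot = 33.06760 kg/s
Convert: 33.06760 kg/s * 3600.0 = 1.1904e+05 kg/h
mdot = 1.1904e+05 kg/h


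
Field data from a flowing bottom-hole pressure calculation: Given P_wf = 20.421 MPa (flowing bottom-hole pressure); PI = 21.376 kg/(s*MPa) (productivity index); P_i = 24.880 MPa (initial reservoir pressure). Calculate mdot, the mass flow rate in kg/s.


mdot = (P_i - P_wf) * PI
mdot = (24.880 - 20.421) * 21.376
mdot = 95.316 kg/s


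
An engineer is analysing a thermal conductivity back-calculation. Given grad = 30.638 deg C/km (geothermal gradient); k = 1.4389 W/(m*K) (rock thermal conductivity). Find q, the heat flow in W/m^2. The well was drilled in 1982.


q = k * grad / 1000
q = 1.4389 * 30.638 / 1000
q = 0.044085 W/m^2


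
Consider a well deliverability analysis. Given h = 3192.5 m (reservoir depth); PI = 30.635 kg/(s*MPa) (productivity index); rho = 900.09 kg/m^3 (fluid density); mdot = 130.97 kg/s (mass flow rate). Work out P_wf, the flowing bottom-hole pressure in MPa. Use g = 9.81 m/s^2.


Step 1: P_i = rho*g*h/1e6 = 900.09*9.81*3192.5/1e6 = 28.18940 MPa
Step 2: P_wf = P_i - mdot/PI = 28.18940 - 130.97/30.635 = 23.914 MPa
P_wf = 23.914 MPa


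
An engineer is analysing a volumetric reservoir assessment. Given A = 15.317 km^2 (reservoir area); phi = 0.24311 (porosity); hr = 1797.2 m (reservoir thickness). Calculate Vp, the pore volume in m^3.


Vp = A * 1e6 * hr * phi
Vp = 15.317 * 1e6 * 1797.2 * 0.24311
Vp = 6.6923e+09 m^3


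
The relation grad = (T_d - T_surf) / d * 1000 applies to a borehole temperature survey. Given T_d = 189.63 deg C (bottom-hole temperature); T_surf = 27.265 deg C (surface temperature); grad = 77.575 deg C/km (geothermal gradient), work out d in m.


d = (T_d - T_surf) / grad * 1000
d = (189.63 - 27.265) / 77.575 * 1000
d = 2093.0 m


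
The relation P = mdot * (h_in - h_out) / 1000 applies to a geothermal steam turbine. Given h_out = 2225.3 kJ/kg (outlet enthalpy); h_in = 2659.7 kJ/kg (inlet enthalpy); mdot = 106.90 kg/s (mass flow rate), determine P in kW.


P = mdot * (h_in - h_out) / 1000
P = 106.90 * (2659.7 - 2225.3) / 1000
P = 46.43736 MW
Convert: 46.43736 MW * 1000.0 = 46437 kW
P = 46437 kW


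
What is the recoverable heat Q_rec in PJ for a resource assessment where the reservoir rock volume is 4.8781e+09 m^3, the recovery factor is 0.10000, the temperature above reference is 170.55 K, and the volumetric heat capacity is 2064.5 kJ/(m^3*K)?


Step 1: Q_s = Vr*rhoc*dT/1e12 = 4.8781e+09*2064.5*170.55/1e12 = 1717.581 PJ
Step 2: Q_rec = Q_s * RF = 1717.581 * 0.1 = 171.76 PJ
Q_rec = 171.76 PJ


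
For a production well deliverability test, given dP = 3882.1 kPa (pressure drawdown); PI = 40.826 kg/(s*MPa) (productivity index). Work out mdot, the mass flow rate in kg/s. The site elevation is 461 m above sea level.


mdot = PI * dP / 1000
mdot = 40.826 * 3882.1 / 1000
mdot = 158.49 kg/s


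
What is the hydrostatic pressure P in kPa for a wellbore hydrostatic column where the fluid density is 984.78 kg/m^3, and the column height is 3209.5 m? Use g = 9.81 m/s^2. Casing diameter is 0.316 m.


P = rho * g * h / 1e6
P = 984.78 * 9.81 * 3209.5 / 1e6
P = 31.00599 MPa
Convert: 31.00599 MPa * 1000.0 = 31006 kPa
P = 31006 kPa


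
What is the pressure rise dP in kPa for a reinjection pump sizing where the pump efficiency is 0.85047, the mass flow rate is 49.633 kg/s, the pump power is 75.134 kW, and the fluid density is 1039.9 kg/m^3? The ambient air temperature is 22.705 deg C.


dP = P_pump * rho * eta / mdot
dP = 75.134 * 1039.9 * 0.85047 / 49.633
dP = 1338.8 kPa


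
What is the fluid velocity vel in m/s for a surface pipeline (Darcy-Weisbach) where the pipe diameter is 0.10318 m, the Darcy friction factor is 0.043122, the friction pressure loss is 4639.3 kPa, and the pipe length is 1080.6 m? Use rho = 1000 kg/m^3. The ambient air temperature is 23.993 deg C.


vel = sqrt(dP*1000*2*D / (f*L*rho))
vel = sqrt(4639.3*1000*2*0.10318 / (0.043122*1080.6*1000))
vel = 4.5327 m/s


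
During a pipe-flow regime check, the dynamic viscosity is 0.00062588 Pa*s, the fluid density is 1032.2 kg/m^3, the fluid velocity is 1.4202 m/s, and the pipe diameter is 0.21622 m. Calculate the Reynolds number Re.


Re = rho * vel * D / mu
Re = 1032.2 * 1.4202 * 0.21622 / 0.00062588
Re = 5.0643e+05


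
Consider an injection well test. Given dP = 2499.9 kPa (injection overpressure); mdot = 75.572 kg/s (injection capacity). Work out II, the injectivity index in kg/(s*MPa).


II = mdot * 1000 / dP
II = 75.572 * 1000 / 2499.9
II = 30.230 kg/(s*MPa)


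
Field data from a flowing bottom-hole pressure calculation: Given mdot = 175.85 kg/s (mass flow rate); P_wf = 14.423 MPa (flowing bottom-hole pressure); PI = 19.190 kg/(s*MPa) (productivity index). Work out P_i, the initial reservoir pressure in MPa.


P_i = P_wf + mdot / PI
P_i = 14.423 + 175.85 / 19.190
P_i = 23.587 MPa


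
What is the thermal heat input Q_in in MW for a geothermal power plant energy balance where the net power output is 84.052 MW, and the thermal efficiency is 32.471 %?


Q_in = W_net / (eta / 100)
Q_in = 84.052 / (32.471 / 100)
Q_in = 258.85 MW


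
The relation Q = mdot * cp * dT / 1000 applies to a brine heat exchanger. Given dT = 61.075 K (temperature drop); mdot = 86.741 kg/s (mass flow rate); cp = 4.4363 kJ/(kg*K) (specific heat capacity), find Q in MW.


Q = mdot * cp * dT / 1000
Q = 86.741 * 4.4363 * 61.075 / 1000
Q = 23.502 MW


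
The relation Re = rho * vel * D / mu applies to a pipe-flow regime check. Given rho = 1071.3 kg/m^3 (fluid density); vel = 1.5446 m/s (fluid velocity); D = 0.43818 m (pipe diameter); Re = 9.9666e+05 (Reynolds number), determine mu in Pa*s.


mu = rho * vel * D / Re
mu = 1071.3 * 1.5446 * 0.43818 / 9.9666e+05
mu = 0.00072750 Pa*s


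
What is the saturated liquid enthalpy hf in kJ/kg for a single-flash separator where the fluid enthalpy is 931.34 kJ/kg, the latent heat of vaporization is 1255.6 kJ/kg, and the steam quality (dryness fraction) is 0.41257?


hf = h - x * hfg
hf = 931.34 - 0.41257 * 1255.6
hf = 413.32 kJ/kg


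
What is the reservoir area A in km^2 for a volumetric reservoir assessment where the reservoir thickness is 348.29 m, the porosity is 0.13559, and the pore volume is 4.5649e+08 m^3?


A = Vp / (1e6 * hr * phi)
A = 4.5649e+08 / (1e6 * 348.29 * 0.13559)
A = 9.6664 km^2


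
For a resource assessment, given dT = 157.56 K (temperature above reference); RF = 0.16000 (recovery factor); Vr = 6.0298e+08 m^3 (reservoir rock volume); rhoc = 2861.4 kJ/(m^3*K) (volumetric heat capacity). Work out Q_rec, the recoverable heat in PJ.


Step 1: Q_s = Vr*rhoc*dT/1e12 = 6.0298e+08*2861.4*157.56/1e12 = 271.8488 PJ
Step 2: Q_rec = Q_s * RF = 271.8488 * 0.16 = 43.496 PJ
Q_rec = 43.496 PJ


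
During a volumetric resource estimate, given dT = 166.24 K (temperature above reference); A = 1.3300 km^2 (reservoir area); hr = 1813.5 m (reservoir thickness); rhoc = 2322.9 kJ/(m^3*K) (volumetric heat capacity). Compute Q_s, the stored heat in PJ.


Step 1: Vr = A*1e6*hr = 1.33*1e6*1813.5 = 2.411955e+09 m^3
Step 2: Q_s = Vr*rhoc*dT/1e12 = 2.411955e+09*2322.9*166.24/1e12 = 931.40 PJ
Q_s = 931.40 PJ


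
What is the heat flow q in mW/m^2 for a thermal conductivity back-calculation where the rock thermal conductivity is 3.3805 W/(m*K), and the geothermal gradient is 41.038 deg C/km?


q = k * grad / 1000
q = 3.3805 * 41.038 / 1000
q = 0.1387290 W/m^2
Convert: 0.1387290 W/m^2 * 1000.0 = 138.73 mW/m^2
q = 138.73 mW/m^2


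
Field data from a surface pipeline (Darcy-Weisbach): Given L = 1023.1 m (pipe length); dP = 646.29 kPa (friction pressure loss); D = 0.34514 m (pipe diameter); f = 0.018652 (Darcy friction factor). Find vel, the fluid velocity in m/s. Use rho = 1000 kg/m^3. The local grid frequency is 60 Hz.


vel = sqrt(dP*1000*2*D / (f*L*rho))
vel = sqrt(646.29*1000*2*0.34514 / (0.018652*1023.1*1000))
vel = 4.8351 m/s


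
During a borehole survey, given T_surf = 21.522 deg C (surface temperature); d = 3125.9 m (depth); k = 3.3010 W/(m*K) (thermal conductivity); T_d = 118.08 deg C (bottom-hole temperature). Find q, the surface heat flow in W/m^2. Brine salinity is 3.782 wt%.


Step 1: grad = (T_d - T_surf)/d * 1000 = (118.08 - 21.522)/3125.9 * 1000 = 30.88966 deg C/km
Step 2: q = k * grad / 1000 = 3.301 * 30.88966 / 1000 = 0.10197 W/m^2
q = 0.10197 W/m^2


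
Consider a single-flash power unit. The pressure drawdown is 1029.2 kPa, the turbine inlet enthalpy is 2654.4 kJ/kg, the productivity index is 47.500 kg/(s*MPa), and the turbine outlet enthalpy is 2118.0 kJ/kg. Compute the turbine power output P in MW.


Step 1: mdot = PI * dP / 1000 = 47.5 * 1029.2 / 1000 = 48.88700 kg/s
Step 2: P = mdot*(h_in - h_out)/1000 = 48.88700*(2654.4 - 2118.0)/1000 = 26.223 MW
P = 26.223 MW


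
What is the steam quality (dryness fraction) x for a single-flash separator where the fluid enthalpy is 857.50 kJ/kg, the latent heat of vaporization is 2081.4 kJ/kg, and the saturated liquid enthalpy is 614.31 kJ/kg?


x = (h - hf) / hfg
x = (857.50 - 614.31) / 2081.4
x = 0.11684


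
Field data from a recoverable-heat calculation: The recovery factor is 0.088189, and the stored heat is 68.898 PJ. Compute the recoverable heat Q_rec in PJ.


Q_rec = Q_s * RF
Q_rec = 68.898 * 0.088189
Q_rec = 6.0760 PJ


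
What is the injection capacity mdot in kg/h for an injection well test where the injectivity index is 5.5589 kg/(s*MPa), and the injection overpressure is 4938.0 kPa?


mdot = II * dP / 1000
mdot = 5.5589 * 4938.0 / 1000
mdot = 27.44985 kg/s
Convert: 27.44985 kg/s * 3600.0 = 98819 kg/h
mdot = 98819 kg/h


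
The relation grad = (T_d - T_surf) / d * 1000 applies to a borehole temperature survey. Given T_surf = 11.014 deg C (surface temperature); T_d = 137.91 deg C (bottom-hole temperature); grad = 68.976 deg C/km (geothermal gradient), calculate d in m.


d = (T_d - T_surf) / grad * 1000
d = (137.91 - 11.014) / 68.976 * 1000
d = 1839.7 m


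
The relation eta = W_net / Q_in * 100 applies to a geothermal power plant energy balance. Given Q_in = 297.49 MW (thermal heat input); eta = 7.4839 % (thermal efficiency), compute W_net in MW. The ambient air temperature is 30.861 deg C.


W_net = eta / 100 * Q_in
W_net = 7.4839 / 100 * 297.49
W_net = 22.264 MW


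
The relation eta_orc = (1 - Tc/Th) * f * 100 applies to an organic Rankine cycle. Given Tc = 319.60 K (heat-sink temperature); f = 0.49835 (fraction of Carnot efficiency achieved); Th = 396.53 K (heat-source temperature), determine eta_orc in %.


eta_orc = (1 - Tc/Th) * f * 100
eta_orc = (1 - 319.60/396.53) * 0.49835 * 100
eta_orc = 9.6684 %


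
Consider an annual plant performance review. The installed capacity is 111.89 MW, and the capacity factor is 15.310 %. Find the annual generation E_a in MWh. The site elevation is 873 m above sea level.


E_a = CF / 100 * cap * 8760
E_a = 15.310 / 100 * 111.89 * 8760
E_a = 1.5006e+05 MWh


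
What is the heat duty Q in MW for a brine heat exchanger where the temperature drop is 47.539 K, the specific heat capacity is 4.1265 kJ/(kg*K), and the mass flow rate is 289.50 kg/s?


Q = mdot * cp * dT / 1000
Q = 289.50 * 4.1265 * 47.539 / 1000
Q = 56.791 MW


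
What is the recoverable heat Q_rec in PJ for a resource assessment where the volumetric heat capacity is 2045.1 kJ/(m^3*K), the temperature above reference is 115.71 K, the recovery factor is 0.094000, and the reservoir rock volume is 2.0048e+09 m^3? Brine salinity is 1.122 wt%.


Step 1: Q_s = Vr*rhoc*dT/1e12 = 2.0048e+09*2045.1*115.71/1e12 = 474.4129 PJ
Step 2: Q_rec = Q_s * RF = 474.4129 * 0.094 = 44.595 PJ
Q_rec = 44.595 PJ


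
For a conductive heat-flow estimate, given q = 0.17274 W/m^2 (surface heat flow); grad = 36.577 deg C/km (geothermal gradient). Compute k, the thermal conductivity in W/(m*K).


k = q * 1000 / grad
k = 0.17274 * 1000 / 36.577
k = 4.7226 W/(m*K)


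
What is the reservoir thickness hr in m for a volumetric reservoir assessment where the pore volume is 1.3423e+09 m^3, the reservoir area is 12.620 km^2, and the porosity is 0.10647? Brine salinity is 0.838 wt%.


hr = Vp / (A * 1e6 * phi)
hr = 1.3423e+09 / (12.620 * 1e6 * 0.10647)
hr = 998.99 m


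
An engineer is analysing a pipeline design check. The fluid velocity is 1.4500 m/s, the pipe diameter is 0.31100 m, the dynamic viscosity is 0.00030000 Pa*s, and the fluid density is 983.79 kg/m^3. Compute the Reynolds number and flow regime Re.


Step 1: Re = rho*vel*D/mu = 983.79*1.45*0.311/0.0003 = 1.4788e+06
Step 2: Re = 1.4788e+06 > 4000, so flow is turbulent.
Re = 1.4788e+06 (turbulent)
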